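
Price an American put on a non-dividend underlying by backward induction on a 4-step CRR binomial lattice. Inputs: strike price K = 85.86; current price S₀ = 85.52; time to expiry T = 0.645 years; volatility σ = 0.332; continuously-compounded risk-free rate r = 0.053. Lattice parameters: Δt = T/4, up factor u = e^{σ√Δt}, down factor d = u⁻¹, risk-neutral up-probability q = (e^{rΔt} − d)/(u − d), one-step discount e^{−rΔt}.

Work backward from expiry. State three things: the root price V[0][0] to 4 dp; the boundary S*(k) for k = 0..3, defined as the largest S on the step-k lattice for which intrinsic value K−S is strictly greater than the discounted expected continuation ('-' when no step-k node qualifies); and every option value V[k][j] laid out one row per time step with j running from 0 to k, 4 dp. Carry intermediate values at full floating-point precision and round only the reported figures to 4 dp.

Δt=0.16125, u=1.14261, d=0.87519, q=0.49881, disc=e^(-rΔt)=0.99149
k=4 terminal: V=max(K-S,0) → 35.6869 20.3558 0.3400 0.0000 0.0000
k=3: j=0 S=57.3285 intr=28.5315 cont=27.8009 V=28.5315[EX]; j=1 S=74.8460 intr=11.0140 cont=10.2834 V=11.0140[EX]; j=2 S=97.7163 intr=0.0000 cont=0.1690 V=0.1690[hold]; j=3 S=127.5749 intr=0.0000 cont=0.0000 V=0.0000[hold]  S*(3)=74.8460
k=2: j=0 S=65.5042 intr=20.3558 cont=19.6251 V=20.3558[EX]; j=1 S=85.5200 intr=0.3400 cont=5.5566 V=5.5566[hold]; j=2 S=111.6519 intr=0.0000 cont=0.0840 V=0.0840[hold]  S*(2)=65.5042
k=1: j=0 S=74.8460 intr=11.0140 cont=12.8634 V=12.8634[hold]; j=1 S=97.7163 intr=0.0000 cont=2.8027 V=2.8027[hold]  S*(1)=-
k=0: j=0 S=85.5200 intr=0.3400 cont=7.7782 V=7.7782[hold]  S*(0)=-

price = 7.7782
boundary = - - 65.5042 74.8460
tree:
7.7782
12.8634 2.8027
20.3558 5.5566 0.0840
28.5315 11.0140 0.1690 0.0000
35.6869 20.3558 0.3400 0.0000 0.0000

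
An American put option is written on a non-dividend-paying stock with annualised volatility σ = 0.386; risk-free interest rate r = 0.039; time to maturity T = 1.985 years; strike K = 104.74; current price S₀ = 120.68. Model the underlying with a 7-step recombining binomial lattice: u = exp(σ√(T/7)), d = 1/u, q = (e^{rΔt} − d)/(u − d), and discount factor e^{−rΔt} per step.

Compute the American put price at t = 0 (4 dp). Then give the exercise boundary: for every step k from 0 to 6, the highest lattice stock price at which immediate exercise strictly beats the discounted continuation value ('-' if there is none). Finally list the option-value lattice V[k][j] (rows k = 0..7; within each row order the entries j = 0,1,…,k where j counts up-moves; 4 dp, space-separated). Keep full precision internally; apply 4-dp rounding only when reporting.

params: Δt=0.28357 u=1.22820 d=0.81420 q=0.47565 e^(-rΔt)=0.98900
t_7 payoffs: 76.1148 61.5595 39.6031 6.4825 0.0000 0.0000 0.0000 0.0000
t_6: node(6,0) S=35.1576 payoff=69.5824 vs cont=68.4305 → 69.5824 [stop]  node(6,1) S=53.0344 payoff=51.7056 vs cont=50.5537 → 51.7056 [stop]  node(6,2) S=80.0012 payoff=24.7388 vs cont=23.5868 → 24.7388 [stop]  node(6,3) S=120.6800 payoff=0.0000 vs cont=3.3617 → 3.3617 [wait]  node(6,4) S=182.0431 payoff=0.0000 vs cont=0.0000 → 0.0000 [wait]  node(6,5) S=274.6079 payoff=0.0000 vs cont=0.0000 → 0.0000 [wait]  node(6,6) S=414.2400 payoff=0.0000 vs cont=0.0000 → 0.0000 [wait]  ⇒ S*(6)=80.0012
t_5: node(5,0) S=43.1805 payoff=61.5595 vs cont=60.4075 → 61.5595 [stop]  node(5,1) S=65.1369 payoff=39.6031 vs cont=38.4512 → 39.6031 [stop]  node(5,2) S=98.2575 payoff=6.4825 vs cont=14.4104 → 14.4104 [wait]  node(5,3) S=148.2193 payoff=0.0000 vs cont=1.7433 → 1.7433 [wait]  node(5,4) S=223.5855 payoff=0.0000 vs cont=0.0000 → 0.0000 [wait]  node(5,5) S=337.2738 payoff=0.0000 vs cont=0.0000 → 0.0000 [wait]  ⇒ S*(5)=65.1369
t_4: node(4,0) S=53.0344 payoff=51.7056 vs cont=50.5537 → 51.7056 [stop]  node(4,1) S=80.0012 payoff=24.7388 vs cont=27.3163 → 27.3163 [wait]  node(4,2) S=120.6800 payoff=0.0000 vs cont=8.2930 → 8.2930 [wait]  node(4,3) S=182.0431 payoff=0.0000 vs cont=0.9040 → 0.9040 [wait]  node(4,4) S=274.6079 payoff=0.0000 vs cont=0.0000 → 0.0000 [wait]  ⇒ S*(4)=53.0344
t_3: node(3,0) S=65.1369 payoff=39.6031 vs cont=39.6637 → 39.6637 [wait]  node(3,1) S=98.2575 payoff=6.4825 vs cont=18.0669 → 18.0669 [wait]  node(3,2) S=148.2193 payoff=0.0000 vs cont=4.7259 → 4.7259 [wait]  node(3,3) S=223.5855 payoff=0.0000 vs cont=0.4688 → 0.4688 [wait]  ⇒ S*(3)=-
t_2: node(2,0) S=80.0012 payoff=24.7388 vs cont=29.0678 → 29.0678 [wait]  node(2,1) S=120.6800 payoff=0.0000 vs cont=11.5923 → 11.5923 [wait]  node(2,2) S=182.0431 payoff=0.0000 vs cont=2.6713 → 2.6713 [wait]  ⇒ S*(2)=-
t_1: node(1,0) S=98.2575 payoff=6.4825 vs cont=20.5272 → 20.5272 [wait]  node(1,1) S=148.2193 payoff=0.0000 vs cont=7.2681 → 7.2681 [wait]  ⇒ S*(1)=-
t_0: node(0,0) S=120.6800 payoff=0.0000 vs cont=14.0641 → 14.0641 [wait]  ⇒ S*(0)=-

price = 14.0641
boundary = - - - - 53.0344 65.1369 80.0012
tree:
14.0641
20.5272 7.2681
29.0678 11.5923 2.6713
39.6637 18.0669 4.7259 0.4688
51.7056 27.3163 8.2930 0.9040 0.0000
61.5595 39.6031 14.4104 1.7433 0.0000 0.0000
69.5824 51.7056 24.7388 3.3617 0.0000 0.0000 0.0000
76.1148 61.5595 39.6031 6.4825 0.0000 0.0000 0.0000 0.0000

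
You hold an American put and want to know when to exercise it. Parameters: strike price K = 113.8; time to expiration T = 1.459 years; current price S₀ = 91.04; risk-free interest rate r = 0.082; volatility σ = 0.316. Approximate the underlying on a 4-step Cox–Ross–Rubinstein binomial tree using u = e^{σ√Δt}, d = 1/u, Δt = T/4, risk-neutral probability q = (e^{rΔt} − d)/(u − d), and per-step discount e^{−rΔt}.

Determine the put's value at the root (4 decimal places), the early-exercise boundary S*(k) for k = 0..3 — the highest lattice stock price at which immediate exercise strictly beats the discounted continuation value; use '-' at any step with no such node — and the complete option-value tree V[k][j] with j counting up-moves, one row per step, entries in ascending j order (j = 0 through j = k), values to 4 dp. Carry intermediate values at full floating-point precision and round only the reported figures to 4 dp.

params: Δt=0.36475 u=1.21027 d=0.82626 q=0.53150 e^(-rΔt)=0.97053
t_4 payoffs: 71.3676 51.6466 22.7600 0.0000 0.0000
t_3: node(3,0) S=51.3548 payoff=62.4452 vs cont=59.0919 → 62.4452 [stop]  node(3,1) S=75.2226 payoff=38.5774 vs cont=35.2241 → 38.5774 [stop]  node(3,2) S=110.1833 payoff=3.6167 vs cont=10.3490 → 10.3490 [wait]  node(3,3) S=161.3925 payoff=0.0000 vs cont=0.0000 → 0.0000 [wait]  ⇒ S*(3)=75.2226
t_2: node(2,0) S=62.1534 payoff=51.6466 vs cont=48.2933 → 51.6466 [stop]  node(2,1) S=91.0400 payoff=22.7600 vs cont=22.8794 → 22.8794 [wait]  node(2,2) S=133.3520 payoff=0.0000 vs cont=4.7057 → 4.7057 [wait]  ⇒ S*(2)=62.1534
t_1: node(1,0) S=75.2226 payoff=38.5774 vs cont=35.2857 → 38.5774 [stop]  node(1,1) S=110.1833 payoff=3.6167 vs cont=12.8306 → 12.8306 [wait]  ⇒ S*(1)=75.2226
t_0: node(0,0) S=91.0400 payoff=22.7600 vs cont=24.1596 → 24.1596 [wait]  ⇒ S*(0)=-

price = 24.1596
boundary = - 75.2226 62.1534 75.2226
tree:
24.1596
38.5774 12.8306
51.6466 22.8794 4.7057
62.4452 38.5774 10.3490 0.0000
71.3676 51.6466 22.7600 0.0000 0.0000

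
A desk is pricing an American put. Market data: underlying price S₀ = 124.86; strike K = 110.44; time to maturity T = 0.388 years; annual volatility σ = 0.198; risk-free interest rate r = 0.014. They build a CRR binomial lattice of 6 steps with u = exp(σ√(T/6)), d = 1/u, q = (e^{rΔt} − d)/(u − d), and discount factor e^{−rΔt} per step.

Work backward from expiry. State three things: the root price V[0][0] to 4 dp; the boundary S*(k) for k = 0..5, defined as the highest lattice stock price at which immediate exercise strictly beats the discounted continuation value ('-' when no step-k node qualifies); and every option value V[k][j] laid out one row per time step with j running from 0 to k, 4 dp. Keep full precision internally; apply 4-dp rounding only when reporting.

price = 1.0992
boundary = - - - - - 97.0707
tree:
1.0992
1.9191 0.2694
3.2865 0.5355 0.0000
5.4828 1.0644 0.0000 0.0000
8.8119 2.1155 0.0000 0.0000 0.0000
13.3693 4.2045 0.0000 0.0000 0.0000 0.0000
18.1359 8.3566 0.0000 0.0000 0.0000 0.0000 0.0000

Δt=0.06467  u=1.05164  d=0.95090  q=0.49641  discount=0.99910
step 6 (expiry): payoffs max(K−S,0) = 18.1359 8.3566 0.0000 0.0000 0.0000 0.0000 0.0000
step 5: (k=5,j=0): S=97.0707, (K−S)⁺=13.3693, hold=13.2694 ⇒ V=13.3693 exercise | (k=5,j=1): S=107.3550, (K−S)⁺=3.0850, hold=4.2045 ⇒ V=4.2045 continue | (k=5,j=2): S=118.7289, (K−S)⁺=0.0000, hold=0.0000 ⇒ V=0.0000 continue | (k=5,j=3): S=131.3077, (K−S)⁺=0.0000, hold=0.0000 ⇒ V=0.0000 continue | (k=5,j=4): S=145.2193, (K−S)⁺=0.0000, hold=0.0000 ⇒ V=0.0000 continue | (k=5,j=5): S=160.6048, (K−S)⁺=0.0000, hold=0.0000 ⇒ V=0.0000 continue  boundary S*=97.0707
step 4: (k=4,j=0): S=102.0834, (K−S)⁺=8.3566, hold=8.8119 ⇒ V=8.8119 continue | (k=4,j=1): S=112.8988, (K−S)⁺=0.0000, hold=2.1155 ⇒ V=2.1155 continue | (k=4,j=2): S=124.8600, (K−S)⁺=0.0000, hold=0.0000 ⇒ V=0.0000 continue | (k=4,j=3): S=138.0885, (K−S)⁺=0.0000, hold=0.0000 ⇒ V=0.0000 continue | (k=4,j=4): S=152.7184, (K−S)⁺=0.0000, hold=0.0000 ⇒ V=0.0000 continue  boundary S*=-
step 3: (k=3,j=0): S=107.3550, (K−S)⁺=3.0850, hold=5.4828 ⇒ V=5.4828 continue | (k=3,j=1): S=118.7289, (K−S)⁺=0.0000, hold=1.0644 ⇒ V=1.0644 continue | (k=3,j=2): S=131.3077, (K−S)⁺=0.0000, hold=0.0000 ⇒ V=0.0000 continue | (k=3,j=3): S=145.2193, (K−S)⁺=0.0000, hold=0.0000 ⇒ V=0.0000 continue  boundary S*=-
step 2: (k=2,j=0): S=112.8988, (K−S)⁺=0.0000, hold=3.2865 ⇒ V=3.2865 continue | (k=2,j=1): S=124.8600, (K−S)⁺=0.0000, hold=0.5355 ⇒ V=0.5355 continue | (k=2,j=2): S=138.0885, (K−S)⁺=0.0000, hold=0.0000 ⇒ V=0.0000 continue  boundary S*=-
step 1: (k=1,j=0): S=118.7289, (K−S)⁺=0.0000, hold=1.9191 ⇒ V=1.9191 continue | (k=1,j=1): S=131.3077, (K−S)⁺=0.0000, hold=0.2694 ⇒ V=0.2694 continue  boundary S*=-
step 0: (k=0,j=0): S=124.8600, (K−S)⁺=0.0000, hold=1.0992 ⇒ V=1.0992 continue  boundary S*=-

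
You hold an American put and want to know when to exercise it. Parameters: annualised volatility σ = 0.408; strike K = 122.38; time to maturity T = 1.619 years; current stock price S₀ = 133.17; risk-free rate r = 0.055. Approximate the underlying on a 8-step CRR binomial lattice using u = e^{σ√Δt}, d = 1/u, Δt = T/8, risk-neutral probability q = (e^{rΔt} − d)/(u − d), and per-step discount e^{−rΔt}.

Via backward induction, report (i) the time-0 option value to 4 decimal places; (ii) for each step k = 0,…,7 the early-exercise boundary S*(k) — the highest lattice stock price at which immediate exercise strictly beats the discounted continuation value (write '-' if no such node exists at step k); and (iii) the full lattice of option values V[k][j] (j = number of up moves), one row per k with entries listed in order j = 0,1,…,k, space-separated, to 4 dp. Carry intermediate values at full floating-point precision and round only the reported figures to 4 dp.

Δt=0.20237, u=1.20147, d=0.83232, q=0.48456, disc=e^(-rΔt)=0.98893
k=8 terminal: V=max(K-S,0) → 91.7102 78.1074 58.4714 30.1265 0.0000 0.0000 0.0000 0.0000 0.0000
k=7: j=0 S=36.8488 intr=85.5312 cont=84.1766 V=85.5312[EX]; j=1 S=53.1921 intr=69.1879 cont=67.8333 V=69.1879[EX]; j=2 S=76.7840 intr=45.5960 cont=44.2414 V=45.5960[EX]; j=3 S=110.8395 intr=11.5405 cont=15.3565 V=15.3565[hold]; j=4 S=159.9994 intr=0.0000 cont=0.0000 V=0.0000[hold]; j=5 S=230.9628 intr=0.0000 cont=0.0000 V=0.0000[hold]; j=6 S=333.4001 intr=0.0000 cont=0.0000 V=0.0000[hold]; j=7 S=481.2706 intr=0.0000 cont=0.0000 V=0.0000[hold]  S*(7)=76.7840
k=6: j=0 S=44.2726 intr=78.1074 cont=76.7528 V=78.1074[EX]; j=1 S=63.9086 intr=58.4714 cont=57.1168 V=58.4714[EX]; j=2 S=92.2535 intr=30.1265 cont=30.6005 V=30.6005[hold]; j=3 S=133.1700 intr=0.0000 cont=7.8277 V=7.8277[hold]; j=4 S=192.2340 intr=0.0000 cont=0.0000 V=0.0000[hold]; j=5 S=277.4941 intr=0.0000 cont=0.0000 V=0.0000[hold]; j=6 S=400.5692 intr=0.0000 cont=0.0000 V=0.0000[hold]  S*(6)=63.9086
k=5: j=0 S=53.1921 intr=69.1879 cont=67.8333 V=69.1879[EX]; j=1 S=76.7840 intr=45.5960 cont=44.4685 V=45.5960[EX]; j=2 S=110.8395 intr=11.5405 cont=19.3491 V=19.3491[hold]; j=3 S=159.9994 intr=0.0000 cont=3.9900 V=3.9900[hold]; j=4 S=230.9628 intr=0.0000 cont=0.0000 V=0.0000[hold]; j=5 S=333.4001 intr=0.0000 cont=0.0000 V=0.0000[hold]  S*(5)=76.7840
k=4: j=0 S=63.9086 intr=58.4714 cont=57.1168 V=58.4714[EX]; j=1 S=92.2535 intr=30.1265 cont=32.5138 V=32.5138[hold]; j=2 S=133.1700 intr=0.0000 cont=11.7748 V=11.7748[hold]; j=3 S=192.2340 intr=0.0000 cont=2.0338 V=2.0338[hold]; j=4 S=277.4941 intr=0.0000 cont=0.0000 V=0.0000[hold]  S*(4)=63.9086
k=3: j=0 S=76.7840 intr=45.5960 cont=45.3853 V=45.5960[EX]; j=1 S=110.8395 intr=11.5405 cont=22.2158 V=22.2158[hold]; j=2 S=159.9994 intr=0.0000 cont=6.9766 V=6.9766[hold]; j=3 S=230.9628 intr=0.0000 cont=1.0367 V=1.0367[hold]  S*(3)=76.7840
k=2: j=0 S=92.2535 intr=30.1265 cont=33.8875 V=33.8875[hold]; j=1 S=133.1700 intr=0.0000 cont=14.6673 V=14.6673[hold]; j=2 S=192.2340 intr=0.0000 cont=4.0530 V=4.0530[hold]  S*(2)=-
k=1: j=0 S=110.8395 intr=11.5405 cont=24.3021 V=24.3021[hold]; j=1 S=159.9994 intr=0.0000 cont=9.4186 V=9.4186[hold]  S*(1)=-
k=0: j=0 S=133.1700 intr=0.0000 cont=16.9009 V=16.9009[hold]  S*(0)=-

price = 16.9009
boundary = - - - 76.7840 63.9086 76.7840 63.9086 76.7840
tree:
16.9009
24.3021 9.4186
33.8875 14.6673 4.0530
45.5960 22.2158 6.9766 1.0367
58.4714 32.5138 11.7748 2.0338 0.0000
69.1879 45.5960 19.3491 3.9900 0.0000 0.0000
78.1074 58.4714 30.6005 7.8277 0.0000 0.0000 0.0000
85.5312 69.1879 45.5960 15.3565 0.0000 0.0000 0.0000 0.0000
91.7102 78.1074 58.4714 30.1265 0.0000 0.0000 0.0000 0.0000 0.0000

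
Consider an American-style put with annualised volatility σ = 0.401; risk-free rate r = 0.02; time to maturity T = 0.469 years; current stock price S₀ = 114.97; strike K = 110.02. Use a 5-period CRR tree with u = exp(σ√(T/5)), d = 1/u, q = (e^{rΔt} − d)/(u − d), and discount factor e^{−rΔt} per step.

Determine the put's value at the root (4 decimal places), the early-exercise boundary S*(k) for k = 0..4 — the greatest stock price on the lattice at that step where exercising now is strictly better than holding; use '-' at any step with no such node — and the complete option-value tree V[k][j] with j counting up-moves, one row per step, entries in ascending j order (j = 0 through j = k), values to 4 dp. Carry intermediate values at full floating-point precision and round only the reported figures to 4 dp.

price = 10.0326
boundary = - - - 79.5377 89.9312
tree:
10.0326
15.0658 4.5526
21.8928 7.6386 1.1863
30.4823 12.5597 2.2723 0.0000
39.6746 20.0888 4.3525 0.0000 0.0000
47.8045 30.4823 8.3372 0.0000 0.0000 0.0000

Δt=0.09380  u=1.13067  d=0.88443  q=0.47696  discount=0.99813
step 5 (expiry): payoffs max(K−S,0) = 47.8045 30.4823 8.3372 0.0000 0.0000 0.0000
step 4: (k=4,j=0): S=70.3454, (K−S)⁺=39.6746, hold=39.4684 ⇒ V=39.6746 exercise | (k=4,j=1): S=89.9312, (K−S)⁺=20.0888, hold=19.8826 ⇒ V=20.0888 exercise | (k=4,j=2): S=114.9700, (K−S)⁺=0.0000, hold=4.3525 ⇒ V=4.3525 continue | (k=4,j=3): S=146.9802, (K−S)⁺=0.0000, hold=0.0000 ⇒ V=0.0000 continue | (k=4,j=4): S=187.9028, (K−S)⁺=0.0000, hold=0.0000 ⇒ V=0.0000 continue  boundary S*=89.9312
step 3: (k=3,j=0): S=79.5377, (K−S)⁺=30.4823, hold=30.2761 ⇒ V=30.4823 exercise | (k=3,j=1): S=101.6828, (K−S)⁺=8.3372, hold=12.5597 ⇒ V=12.5597 continue | (k=3,j=2): S=129.9935, (K−S)⁺=0.0000, hold=2.2723 ⇒ V=2.2723 continue | (k=3,j=3): S=166.1866, (K−S)⁺=0.0000, hold=0.0000 ⇒ V=0.0000 continue  boundary S*=79.5377
step 2: (k=2,j=0): S=89.9312, (K−S)⁺=20.0888, hold=21.8928 ⇒ V=21.8928 continue | (k=2,j=1): S=114.9700, (K−S)⁺=0.0000, hold=7.6386 ⇒ V=7.6386 continue | (k=2,j=2): S=146.9802, (K−S)⁺=0.0000, hold=1.1863 ⇒ V=1.1863 continue  boundary S*=-
step 1: (k=1,j=0): S=101.6828, (K−S)⁺=8.3372, hold=15.0658 ⇒ V=15.0658 continue | (k=1,j=1): S=129.9935, (K−S)⁺=0.0000, hold=4.5526 ⇒ V=4.5526 continue  boundary S*=-
step 0: (k=0,j=0): S=114.9700, (K−S)⁺=0.0000, hold=10.0326 ⇒ V=10.0326 continue  boundary S*=-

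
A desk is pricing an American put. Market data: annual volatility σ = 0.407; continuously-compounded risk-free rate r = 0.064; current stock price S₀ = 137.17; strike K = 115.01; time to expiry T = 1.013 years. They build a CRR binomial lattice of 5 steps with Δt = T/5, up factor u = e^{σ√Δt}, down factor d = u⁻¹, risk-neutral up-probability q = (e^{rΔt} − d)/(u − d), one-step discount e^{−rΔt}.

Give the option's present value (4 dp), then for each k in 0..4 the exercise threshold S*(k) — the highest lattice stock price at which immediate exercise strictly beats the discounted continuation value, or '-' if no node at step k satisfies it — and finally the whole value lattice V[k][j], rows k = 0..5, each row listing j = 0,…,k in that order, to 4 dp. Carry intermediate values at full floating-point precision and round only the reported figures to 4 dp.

price = 8.4142
boundary = - - - 79.1730 95.0906
tree:
8.4142
14.1200 2.6938
22.9949 5.2499 0.1024
35.8370 10.2281 0.2033 0.0000
49.0901 19.9194 0.4037 0.0000 0.0000
60.1247 35.8370 0.8015 0.0000 0.0000 0.0000

Δt=0.20260  u=1.20105  d=0.83261  q=0.48975  discount=0.98712
step 5 (expiry): payoffs max(K−S,0) = 60.1247 35.8370 0.8015 0.0000 0.0000 0.0000
step 4: (k=4,j=0): S=65.9199, (K−S)⁺=49.0901, hold=47.6085 ⇒ V=49.0901 exercise | (k=4,j=1): S=95.0906, (K−S)⁺=19.9194, hold=18.4377 ⇒ V=19.9194 exercise | (k=4,j=2): S=137.1700, (K−S)⁺=0.0000, hold=0.4037 ⇒ V=0.4037 continue | (k=4,j=3): S=197.8702, (K−S)⁺=0.0000, hold=0.0000 ⇒ V=0.0000 continue | (k=4,j=4): S=285.4315, (K−S)⁺=0.0000, hold=0.0000 ⇒ V=0.0000 continue  boundary S*=95.0906
step 3: (k=3,j=0): S=79.1730, (K−S)⁺=35.8370, hold=34.3554 ⇒ V=35.8370 exercise | (k=3,j=1): S=114.2085, (K−S)⁺=0.8015, hold=10.2281 ⇒ V=10.2281 continue | (k=3,j=2): S=164.7479, (K−S)⁺=0.0000, hold=0.2033 ⇒ V=0.2033 continue | (k=3,j=3): S=237.6518, (K−S)⁺=0.0000, hold=0.0000 ⇒ V=0.0000 continue  boundary S*=79.1730
step 2: (k=2,j=0): S=95.0906, (K−S)⁺=19.9194, hold=22.9949 ⇒ V=22.9949 continue | (k=2,j=1): S=137.1700, (K−S)⁺=0.0000, hold=5.2499 ⇒ V=5.2499 continue | (k=2,j=2): S=197.8702, (K−S)⁺=0.0000, hold=0.1024 ⇒ V=0.1024 continue  boundary S*=-
step 1: (k=1,j=0): S=114.2085, (K−S)⁺=0.8015, hold=14.1200 ⇒ V=14.1200 continue | (k=1,j=1): S=164.7479, (K−S)⁺=0.0000, hold=2.6938 ⇒ V=2.6938 continue  boundary S*=-
step 0: (k=0,j=0): S=137.1700, (K−S)⁺=0.0000, hold=8.4142 ⇒ V=8.4142 continue  boundary S*=-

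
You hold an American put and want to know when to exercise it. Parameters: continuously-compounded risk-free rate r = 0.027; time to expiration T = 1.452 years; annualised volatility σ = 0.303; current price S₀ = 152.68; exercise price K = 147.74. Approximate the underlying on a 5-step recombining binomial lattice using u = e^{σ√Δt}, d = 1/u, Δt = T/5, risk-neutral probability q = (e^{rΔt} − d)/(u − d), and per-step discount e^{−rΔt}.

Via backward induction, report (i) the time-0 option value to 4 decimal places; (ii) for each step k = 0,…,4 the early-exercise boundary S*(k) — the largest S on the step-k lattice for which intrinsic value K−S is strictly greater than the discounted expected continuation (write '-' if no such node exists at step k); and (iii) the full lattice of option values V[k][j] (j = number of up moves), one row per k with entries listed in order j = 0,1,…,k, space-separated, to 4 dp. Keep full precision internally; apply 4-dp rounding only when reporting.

price = 17.9493
boundary = - - - 93.5499 110.1429
tree:
17.9493
26.9962 8.5682
39.1547 14.4355 2.4340
54.1901 23.7160 4.7475 0.0000
68.2833 37.5971 9.2599 0.0000 0.0000
80.2534 54.1901 18.0611 0.0000 0.0000 0.0000

Δt=0.29040  u=1.17737  d=0.84935  q=0.48327  discount=0.99219
step 5 (expiry): payoffs max(K−S,0) = 80.2534 54.1901 18.0611 0.0000 0.0000 0.0000
step 4: (k=4,j=0): S=79.4567, (K−S)⁺=68.2833, hold=67.1294 ⇒ V=68.2833 exercise | (k=4,j=1): S=110.1429, (K−S)⁺=37.5971, hold=36.4433 ⇒ V=37.5971 exercise | (k=4,j=2): S=152.6800, (K−S)⁺=0.0000, hold=9.2599 ⇒ V=9.2599 continue | (k=4,j=3): S=211.6450, (K−S)⁺=0.0000, hold=0.0000 ⇒ V=0.0000 continue | (k=4,j=4): S=293.3822, (K−S)⁺=0.0000, hold=0.0000 ⇒ V=0.0000 continue  boundary S*=110.1429
step 3: (k=3,j=0): S=93.5499, (K−S)⁺=54.1901, hold=53.0362 ⇒ V=54.1901 exercise | (k=3,j=1): S=129.6789, (K−S)⁺=18.0611, hold=23.7160 ⇒ V=23.7160 continue | (k=3,j=2): S=179.7608, (K−S)⁺=0.0000, hold=4.7475 ⇒ V=4.7475 continue | (k=3,j=3): S=249.1844, (K−S)⁺=0.0000, hold=0.0000 ⇒ V=0.0000 continue  boundary S*=93.5499
step 2: (k=2,j=0): S=110.1429, (K−S)⁺=37.5971, hold=39.1547 ⇒ V=39.1547 continue | (k=2,j=1): S=152.6800, (K−S)⁺=0.0000, hold=14.4355 ⇒ V=14.4355 continue | (k=2,j=2): S=211.6450, (K−S)⁺=0.0000, hold=2.4340 ⇒ V=2.4340 continue  boundary S*=-
step 1: (k=1,j=0): S=129.6789, (K−S)⁺=18.0611, hold=26.9962 ⇒ V=26.9962 continue | (k=1,j=1): S=179.7608, (K−S)⁺=0.0000, hold=8.5682 ⇒ V=8.5682 continue  boundary S*=-
step 0: (k=0,j=0): S=152.6800, (K−S)⁺=0.0000, hold=17.9493 ⇒ V=17.9493 continue  boundary S*=-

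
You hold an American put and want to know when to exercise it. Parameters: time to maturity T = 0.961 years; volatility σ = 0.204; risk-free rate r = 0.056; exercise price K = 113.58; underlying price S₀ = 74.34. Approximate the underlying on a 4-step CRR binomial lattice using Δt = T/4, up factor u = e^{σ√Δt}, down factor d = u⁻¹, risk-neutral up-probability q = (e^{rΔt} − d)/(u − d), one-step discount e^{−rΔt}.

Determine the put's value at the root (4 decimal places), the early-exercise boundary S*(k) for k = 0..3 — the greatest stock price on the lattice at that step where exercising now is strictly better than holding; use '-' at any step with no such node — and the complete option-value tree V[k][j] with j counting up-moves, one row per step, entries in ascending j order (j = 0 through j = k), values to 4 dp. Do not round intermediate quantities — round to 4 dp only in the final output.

price = 39.2400
boundary = 74.3400 82.1577 90.7975 100.3459
tree:
39.2400
46.3138 31.4223
52.7145 39.2400 22.7825
58.5061 46.3138 31.4223 13.2341
63.7467 52.7145 39.2400 22.7825 2.6816

params: Δt=0.24025 u=1.10516 d=0.90485 q=0.54264 e^(-rΔt)=0.98664
t_4 payoffs: 63.7467 52.7145 39.2400 22.7825 2.6816
t_3: node(3,0) S=55.0739 payoff=58.5061 vs cont=56.9883 → 58.5061 [stop]  node(3,1) S=67.2662 payoff=46.3138 vs cont=44.7959 → 46.3138 [stop]  node(3,2) S=82.1577 payoff=31.4223 vs cont=29.9044 → 31.4223 [stop]  node(3,3) S=100.3459 payoff=13.2341 vs cont=11.7163 → 13.2341 [stop]  ⇒ S*(3)=100.3459
t_2: node(2,0) S=60.8655 payoff=52.7145 vs cont=51.1966 → 52.7145 [stop]  node(2,1) S=74.3400 payoff=39.2400 vs cont=37.7221 → 39.2400 [stop]  node(2,2) S=90.7975 payoff=22.7825 vs cont=21.2646 → 22.7825 [stop]  ⇒ S*(2)=90.7975
t_1: node(1,0) S=67.2662 payoff=46.3138 vs cont=44.7959 → 46.3138 [stop]  node(1,1) S=82.1577 payoff=31.4223 vs cont=29.9044 → 31.4223 [stop]  ⇒ S*(1)=82.1577
t_0: node(0,0) S=74.3400 payoff=39.2400 vs cont=37.7221 → 39.2400 [stop]  ⇒ S*(0)=74.3400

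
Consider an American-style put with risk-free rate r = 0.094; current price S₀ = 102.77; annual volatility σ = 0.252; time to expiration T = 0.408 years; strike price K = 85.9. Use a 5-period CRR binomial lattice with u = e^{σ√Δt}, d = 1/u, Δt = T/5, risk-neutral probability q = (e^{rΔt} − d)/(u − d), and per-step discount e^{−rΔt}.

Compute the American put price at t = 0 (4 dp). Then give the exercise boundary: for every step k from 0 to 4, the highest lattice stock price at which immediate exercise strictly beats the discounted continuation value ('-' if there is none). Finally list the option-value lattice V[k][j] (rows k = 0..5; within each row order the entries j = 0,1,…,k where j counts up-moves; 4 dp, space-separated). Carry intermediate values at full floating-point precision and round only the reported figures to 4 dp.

Δt=0.08160, u=1.07464, d=0.93054, q=0.53545, disc=e^(-rΔt)=0.99236
k=5 terminal: V=max(K-S,0) → 14.1946 3.0910 0.0000 0.0000 0.0000 0.0000
k=4: j=0 S=77.0574 intr=8.8426 cont=8.1862 V=8.8426[EX]; j=1 S=88.9898 intr=0.0000 cont=1.4250 V=1.4250[hold]; j=2 S=102.7700 intr=0.0000 cont=0.0000 V=0.0000[hold]; j=3 S=118.6840 intr=0.0000 cont=0.0000 V=0.0000[hold]; j=4 S=137.0623 intr=0.0000 cont=0.0000 V=0.0000[hold]  S*(4)=77.0574
k=3: j=0 S=82.8090 intr=3.0910 cont=4.8336 V=4.8336[hold]; j=1 S=95.6320 intr=0.0000 cont=0.6569 V=0.6569[hold]; j=2 S=110.4407 intr=0.0000 cont=0.0000 V=0.0000[hold]; j=3 S=127.5426 intr=0.0000 cont=0.0000 V=0.0000[hold]  S*(3)=-
k=2: j=0 S=88.9898 intr=0.0000 cont=2.5774 V=2.5774[hold]; j=1 S=102.7700 intr=0.0000 cont=0.3028 V=0.3028[hold]; j=2 S=118.6840 intr=0.0000 cont=0.0000 V=0.0000[hold]  S*(2)=-
k=1: j=0 S=95.6320 intr=0.0000 cont=1.3491 V=1.3491[hold]; j=1 S=110.4407 intr=0.0000 cont=0.1396 V=0.1396[hold]  S*(1)=-
k=0: j=0 S=102.7700 intr=0.0000 cont=0.6961 V=0.6961[hold]  S*(0)=-

price = 0.6961
boundary = - - - - 77.0574
tree:
0.6961
1.3491 0.1396
2.5774 0.3028 0.0000
4.8336 0.6569 0.0000 0.0000
8.8426 1.4250 0.0000 0.0000 0.0000
14.1946 3.0910 0.0000 0.0000 0.0000 0.0000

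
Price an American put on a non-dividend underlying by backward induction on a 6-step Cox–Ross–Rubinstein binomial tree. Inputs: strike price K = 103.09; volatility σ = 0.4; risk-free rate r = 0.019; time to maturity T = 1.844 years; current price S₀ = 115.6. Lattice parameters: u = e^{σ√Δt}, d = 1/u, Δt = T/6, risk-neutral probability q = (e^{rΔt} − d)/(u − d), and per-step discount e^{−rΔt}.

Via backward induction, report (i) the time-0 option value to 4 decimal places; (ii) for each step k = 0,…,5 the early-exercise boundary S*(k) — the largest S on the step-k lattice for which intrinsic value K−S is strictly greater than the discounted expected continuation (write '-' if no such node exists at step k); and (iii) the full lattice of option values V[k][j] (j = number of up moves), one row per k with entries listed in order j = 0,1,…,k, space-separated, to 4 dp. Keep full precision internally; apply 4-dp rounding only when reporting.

price = 16.4410
boundary = - - - - 47.6143 59.4351
tree:
16.4410
23.6437 8.1235
32.8781 13.0131 2.4384
43.8372 20.3235 4.5244 0.0000
55.4757 30.6185 8.3946 0.0000 0.0000
64.9454 43.6549 15.5757 0.0000 0.0000 0.0000
72.5318 55.4757 28.8996 0.0000 0.0000 0.0000 0.0000

Δt=0.30733, u=1.24826, d=0.80112, q=0.45789, disc=e^(-rΔt)=0.99418
k=6 terminal: V=max(K-S,0) → 72.5318 55.4757 28.8996 0.0000 0.0000 0.0000 0.0000
k=5: j=0 S=38.1446 intr=64.9454 cont=64.3452 V=64.9454[EX]; j=1 S=59.4351 intr=43.6549 cont=43.0547 V=43.6549[EX]; j=2 S=92.6089 intr=10.4811 cont=15.5757 V=15.5757[hold]; j=3 S=144.2989 intr=0.0000 cont=0.0000 V=0.0000[hold]; j=4 S=224.8397 intr=0.0000 cont=0.0000 V=0.0000[hold]; j=5 S=350.3347 intr=0.0000 cont=0.0000 V=0.0000[hold]  S*(5)=59.4351
k=4: j=0 S=47.6143 intr=55.4757 cont=54.8755 V=55.4757[EX]; j=1 S=74.1904 intr=28.8996 cont=30.6185 V=30.6185[hold]; j=2 S=115.6000 intr=0.0000 cont=8.3946 V=8.3946[hold]; j=3 S=180.1225 intr=0.0000 cont=0.0000 V=0.0000[hold]; j=4 S=280.6584 intr=0.0000 cont=0.0000 V=0.0000[hold]  S*(4)=47.6143
k=3: j=0 S=59.4351 intr=43.6549 cont=43.8372 V=43.8372[hold]; j=1 S=92.6089 intr=10.4811 cont=20.3235 V=20.3235[hold]; j=2 S=144.2989 intr=0.0000 cont=4.5244 V=4.5244[hold]; j=3 S=224.8397 intr=0.0000 cont=0.0000 V=0.0000[hold]  S*(3)=-
k=2: j=0 S=74.1904 intr=28.8996 cont=32.8781 V=32.8781[hold]; j=1 S=115.6000 intr=0.0000 cont=13.0131 V=13.0131[hold]; j=2 S=180.1225 intr=0.0000 cont=2.4384 V=2.4384[hold]  S*(2)=-
k=1: j=0 S=92.6089 intr=10.4811 cont=23.6437 V=23.6437[hold]; j=1 S=144.2989 intr=0.0000 cont=8.1235 V=8.1235[hold]  S*(1)=-
k=0: j=0 S=115.6000 intr=0.0000 cont=16.4410 V=16.4410[hold]  S*(0)=-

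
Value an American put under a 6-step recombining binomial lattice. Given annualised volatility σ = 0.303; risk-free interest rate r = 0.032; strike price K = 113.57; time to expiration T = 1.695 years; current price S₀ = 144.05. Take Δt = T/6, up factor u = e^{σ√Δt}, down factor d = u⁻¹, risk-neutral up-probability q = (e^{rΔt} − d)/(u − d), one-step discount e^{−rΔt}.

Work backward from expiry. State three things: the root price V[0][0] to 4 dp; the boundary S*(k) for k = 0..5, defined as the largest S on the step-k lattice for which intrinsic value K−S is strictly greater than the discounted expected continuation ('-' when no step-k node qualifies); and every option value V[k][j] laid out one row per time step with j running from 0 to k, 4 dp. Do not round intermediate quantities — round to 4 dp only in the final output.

price = 7.1111
boundary = - - - - 75.6391 88.8563
tree:
7.1111
11.3276 2.8179
17.5836 4.9720 0.6094
26.4038 8.6531 1.2008 0.0000
37.9309 14.7963 2.3661 0.0000 0.0000
49.1820 24.7137 4.6623 0.0000 0.0000 0.0000
58.7596 37.9309 9.1870 0.0000 0.0000 0.0000 0.0000

params: Δt=0.28250 u=1.17474 d=0.85125 q=0.48790 e^(-rΔt)=0.99100
t_6 payoffs: 58.7596 37.9309 9.1870 0.0000 0.0000 0.0000 0.0000
t_5: node(5,0) S=64.3880 payoff=49.1820 vs cont=48.1600 → 49.1820 [stop]  node(5,1) S=88.8563 payoff=24.7137 vs cont=23.6917 → 24.7137 [stop]  node(5,2) S=122.6229 payoff=0.0000 vs cont=4.6623 → 4.6623 [wait]  node(5,3) S=169.2213 payoff=0.0000 vs cont=0.0000 → 0.0000 [wait]  node(5,4) S=233.5277 payoff=0.0000 vs cont=0.0000 → 0.0000 [wait]  node(5,5) S=322.2714 payoff=0.0000 vs cont=0.0000 → 0.0000 [wait]  ⇒ S*(5)=88.8563
t_4: node(4,0) S=75.6391 payoff=37.9309 vs cont=36.9088 → 37.9309 [stop]  node(4,1) S=104.3830 payoff=9.1870 vs cont=14.7963 → 14.7963 [wait]  node(4,2) S=144.0500 payoff=0.0000 vs cont=2.3661 → 2.3661 [wait]  node(4,3) S=198.7910 payoff=0.0000 vs cont=0.0000 → 0.0000 [wait]  node(4,4) S=274.3343 payoff=0.0000 vs cont=0.0000 → 0.0000 [wait]  ⇒ S*(4)=75.6391
t_3: node(3,0) S=88.8563 payoff=24.7137 vs cont=26.4038 → 26.4038 [wait]  node(3,1) S=122.6229 payoff=0.0000 vs cont=8.6531 → 8.6531 [wait]  node(3,2) S=169.2213 payoff=0.0000 vs cont=1.2008 → 1.2008 [wait]  node(3,3) S=233.5277 payoff=0.0000 vs cont=0.0000 → 0.0000 [wait]  ⇒ S*(3)=-
t_2: node(2,0) S=104.3830 payoff=9.1870 vs cont=17.5836 → 17.5836 [wait]  node(2,1) S=144.0500 payoff=0.0000 vs cont=4.9720 → 4.9720 [wait]  node(2,2) S=198.7910 payoff=0.0000 vs cont=0.6094 → 0.6094 [wait]  ⇒ S*(2)=-
t_1: node(1,0) S=122.6229 payoff=0.0000 vs cont=11.3276 → 11.3276 [wait]  node(1,1) S=169.2213 payoff=0.0000 vs cont=2.8179 → 2.8179 [wait]  ⇒ S*(1)=-
t_0: node(0,0) S=144.0500 payoff=0.0000 vs cont=7.1111 → 7.1111 [wait]  ⇒ S*(0)=-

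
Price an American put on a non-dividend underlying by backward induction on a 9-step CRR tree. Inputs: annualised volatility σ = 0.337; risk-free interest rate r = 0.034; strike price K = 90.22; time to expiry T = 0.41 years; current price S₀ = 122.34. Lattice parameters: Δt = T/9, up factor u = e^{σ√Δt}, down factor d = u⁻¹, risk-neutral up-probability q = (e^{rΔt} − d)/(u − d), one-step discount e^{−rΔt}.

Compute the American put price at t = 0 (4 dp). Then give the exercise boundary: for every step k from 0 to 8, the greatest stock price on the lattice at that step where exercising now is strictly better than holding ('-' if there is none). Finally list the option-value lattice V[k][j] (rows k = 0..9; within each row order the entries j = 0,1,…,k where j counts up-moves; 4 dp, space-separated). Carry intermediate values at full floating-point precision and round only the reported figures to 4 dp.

price = 0.7357
boundary = - - - - - - - 73.9438 79.4584
tree:
0.7357
1.2252 0.2342
2.0090 0.4224 0.0413
3.2337 0.7547 0.0816 0.0000
5.0894 1.3338 0.1611 0.0000 0.0000
7.7910 2.3248 0.3181 0.0000 0.0000 0.0000
11.5171 3.9804 0.6281 0.0000 0.0000 0.0000 0.0000
16.2762 6.6549 1.2402 0.0000 0.0000 0.0000 0.0000 0.0000
21.4081 10.7616 2.4489 0.0000 0.0000 0.0000 0.0000 0.0000 0.0000
26.1838 16.2762 4.8357 0.0000 0.0000 0.0000 0.0000 0.0000 0.0000 0.0000

params: Δt=0.04556 u=1.07458 d=0.93060 q=0.49279 e^(-rΔt)=0.99845
t_9 payoffs: 26.1838 16.2762 4.8357 0.0000 0.0000 0.0000 0.0000 0.0000 0.0000 0.0000
t_8: node(8,0) S=68.8119 payoff=21.4081 vs cont=21.2685 → 21.4081 [stop]  node(8,1) S=79.4584 payoff=10.7616 vs cont=10.6220 → 10.7616 [stop]  node(8,2) S=91.7521 payoff=0.0000 vs cont=2.4489 → 2.4489 [wait]  node(8,3) S=105.9479 payoff=0.0000 vs cont=0.0000 → 0.0000 [wait]  node(8,4) S=122.3400 payoff=0.0000 vs cont=0.0000 → 0.0000 [wait]  node(8,5) S=141.2683 payoff=0.0000 vs cont=0.0000 → 0.0000 [wait]  node(8,6) S=163.1252 payoff=0.0000 vs cont=0.0000 → 0.0000 [wait]  node(8,7) S=188.3637 payoff=0.0000 vs cont=0.0000 → 0.0000 [wait]  node(8,8) S=217.5071 payoff=0.0000 vs cont=0.0000 → 0.0000 [wait]  ⇒ S*(8)=79.4584
t_7: node(7,0) S=73.9438 payoff=16.2762 vs cont=16.1366 → 16.2762 [stop]  node(7,1) S=85.3843 payoff=4.8357 vs cont=6.6549 → 6.6549 [wait]  node(7,2) S=98.5948 payoff=0.0000 vs cont=1.2402 → 1.2402 [wait]  node(7,3) S=113.8493 payoff=0.0000 vs cont=0.0000 → 0.0000 [wait]  node(7,4) S=131.4639 payoff=0.0000 vs cont=0.0000 → 0.0000 [wait]  node(7,5) S=151.8039 payoff=0.0000 vs cont=0.0000 → 0.0000 [wait]  node(7,6) S=175.2908 payoff=0.0000 vs cont=0.0000 → 0.0000 [wait]  node(7,7) S=202.4116 payoff=0.0000 vs cont=0.0000 → 0.0000 [wait]  ⇒ S*(7)=73.9438
t_6: node(6,0) S=79.4584 payoff=10.7616 vs cont=11.5171 → 11.5171 [wait]  node(6,1) S=91.7521 payoff=0.0000 vs cont=3.9804 → 3.9804 [wait]  node(6,2) S=105.9479 payoff=0.0000 vs cont=0.6281 → 0.6281 [wait]  node(6,3) S=122.3400 payoff=0.0000 vs cont=0.0000 → 0.0000 [wait]  node(6,4) S=141.2683 payoff=0.0000 vs cont=0.0000 → 0.0000 [wait]  node(6,5) S=163.1252 payoff=0.0000 vs cont=0.0000 → 0.0000 [wait]  node(6,6) S=188.3637 payoff=0.0000 vs cont=0.0000 → 0.0000 [wait]  ⇒ S*(6)=-
t_5: node(5,0) S=85.3843 payoff=4.8357 vs cont=7.7910 → 7.7910 [wait]  node(5,1) S=98.5948 payoff=0.0000 vs cont=2.3248 → 2.3248 [wait]  node(5,2) S=113.8493 payoff=0.0000 vs cont=0.3181 → 0.3181 [wait]  node(5,3) S=131.4639 payoff=0.0000 vs cont=0.0000 → 0.0000 [wait]  node(5,4) S=151.8039 payoff=0.0000 vs cont=0.0000 → 0.0000 [wait]  node(5,5) S=175.2908 payoff=0.0000 vs cont=0.0000 → 0.0000 [wait]  ⇒ S*(5)=-
t_4: node(4,0) S=91.7521 payoff=0.0000 vs cont=5.0894 → 5.0894 [wait]  node(4,1) S=105.9479 payoff=0.0000 vs cont=1.3338 → 1.3338 [wait]  node(4,2) S=122.3400 payoff=0.0000 vs cont=0.1611 → 0.1611 [wait]  node(4,3) S=141.2683 payoff=0.0000 vs cont=0.0000 → 0.0000 [wait]  node(4,4) S=163.1252 payoff=0.0000 vs cont=0.0000 → 0.0000 [wait]  ⇒ S*(4)=-
t_3: node(3,0) S=98.5948 payoff=0.0000 vs cont=3.2337 → 3.2337 [wait]  node(3,1) S=113.8493 payoff=0.0000 vs cont=0.7547 → 0.7547 [wait]  node(3,2) S=131.4639 payoff=0.0000 vs cont=0.0816 → 0.0816 [wait]  node(3,3) S=151.8039 payoff=0.0000 vs cont=0.0000 → 0.0000 [wait]  ⇒ S*(3)=-
t_2: node(2,0) S=105.9479 payoff=0.0000 vs cont=2.0090 → 2.0090 [wait]  node(2,1) S=122.3400 payoff=0.0000 vs cont=0.4224 → 0.4224 [wait]  node(2,2) S=141.2683 payoff=0.0000 vs cont=0.0413 → 0.0413 [wait]  ⇒ S*(2)=-
t_1: node(1,0) S=113.8493 payoff=0.0000 vs cont=1.2252 → 1.2252 [wait]  node(1,1) S=131.4639 payoff=0.0000 vs cont=0.2342 → 0.2342 [wait]  ⇒ S*(1)=-
t_0: node(0,0) S=122.3400 payoff=0.0000 vs cont=0.7357 → 0.7357 [wait]  ⇒ S*(0)=-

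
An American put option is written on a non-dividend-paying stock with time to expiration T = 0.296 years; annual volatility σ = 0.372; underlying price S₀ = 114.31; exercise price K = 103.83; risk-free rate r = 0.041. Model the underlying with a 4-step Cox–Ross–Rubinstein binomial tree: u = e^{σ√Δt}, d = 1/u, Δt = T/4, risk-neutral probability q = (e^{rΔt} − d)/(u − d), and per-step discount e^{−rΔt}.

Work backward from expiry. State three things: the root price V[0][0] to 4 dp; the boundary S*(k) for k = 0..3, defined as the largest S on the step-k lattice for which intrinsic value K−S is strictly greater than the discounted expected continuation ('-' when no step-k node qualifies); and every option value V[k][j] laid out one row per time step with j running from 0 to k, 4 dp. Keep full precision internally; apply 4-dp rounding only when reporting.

Δt=0.07400  u=1.10649  d=0.90376  q=0.48971  discount=0.99697
step 4 (expiry): payoffs max(K−S,0) = 27.5711 10.4643 0.0000 0.0000 0.0000
step 3: (k=3,j=0): S=84.3799, (K−S)⁺=19.4501, hold=19.1356 ⇒ V=19.4501 exercise | (k=3,j=1): S=103.3084, (K−S)⁺=0.5216, hold=5.3236 ⇒ V=5.3236 continue | (k=3,j=2): S=126.4831, (K−S)⁺=0.0000, hold=0.0000 ⇒ V=0.0000 continue | (k=3,j=3): S=154.8565, (K−S)⁺=0.0000, hold=0.0000 ⇒ V=0.0000 continue  boundary S*=84.3799
step 2: (k=2,j=0): S=93.3657, (K−S)⁺=10.4643, hold=12.4943 ⇒ V=12.4943 continue | (k=2,j=1): S=114.3100, (K−S)⁺=0.0000, hold=2.7084 ⇒ V=2.7084 continue | (k=2,j=2): S=139.9526, (K−S)⁺=0.0000, hold=0.0000 ⇒ V=0.0000 continue  boundary S*=-
step 1: (k=1,j=0): S=103.3084, (K−S)⁺=0.5216, hold=7.6787 ⇒ V=7.6787 continue | (k=1,j=1): S=126.4831, (K−S)⁺=0.0000, hold=1.3779 ⇒ V=1.3779 continue  boundary S*=-
step 0: (k=0,j=0): S=114.3100, (K−S)⁺=0.0000, hold=4.5792 ⇒ V=4.5792 continue  boundary S*=-

price = 4.5792
boundary = - - - 84.3799
tree:
4.5792
7.6787 1.3779
12.4943 2.7084 0.0000
19.4501 5.3236 0.0000 0.0000
27.5711 10.4643 0.0000 0.0000 0.0000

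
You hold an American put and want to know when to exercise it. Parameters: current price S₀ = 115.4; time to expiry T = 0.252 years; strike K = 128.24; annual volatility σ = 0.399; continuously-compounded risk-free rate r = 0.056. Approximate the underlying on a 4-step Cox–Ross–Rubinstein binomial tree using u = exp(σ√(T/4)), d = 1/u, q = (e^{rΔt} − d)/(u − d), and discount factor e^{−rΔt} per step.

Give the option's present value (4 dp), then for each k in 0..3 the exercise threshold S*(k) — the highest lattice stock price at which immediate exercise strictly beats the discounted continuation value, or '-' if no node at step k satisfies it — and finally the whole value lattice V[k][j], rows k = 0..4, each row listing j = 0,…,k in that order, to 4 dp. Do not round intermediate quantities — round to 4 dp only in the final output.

price = 16.9926
boundary = - - 94.4535 104.4028
tree:
16.9926
24.5633 9.3164
33.7865 15.2392 3.2825
42.7876 23.8372 6.4921 0.0000
50.9309 33.7865 12.8400 0.0000 0.0000

Δt=0.06300, u=1.10533, d=0.90470, q=0.49260, disc=e^(-rΔt)=0.99648
k=4 terminal: V=max(K-S,0) → 50.9309 33.7865 12.8400 0.0000 0.0000
k=3: j=0 S=85.4524 intr=42.7876 cont=42.3359 V=42.7876[EX]; j=1 S=104.4028 intr=23.8372 cont=23.3856 V=23.8372[EX]; j=2 S=127.5556 intr=0.6844 cont=6.4921 V=6.4921[hold]; j=3 S=155.8430 intr=0.0000 cont=0.0000 V=0.0000[hold]  S*(3)=104.4028
k=2: j=0 S=94.4535 intr=33.7865 cont=33.3348 V=33.7865[EX]; j=1 S=115.4000 intr=12.8400 cont=15.2392 V=15.2392[hold]; j=2 S=140.9917 intr=0.0000 cont=3.2825 V=3.2825[hold]  S*(2)=94.4535
k=1: j=0 S=104.4028 intr=23.8372 cont=24.5633 V=24.5633[hold]; j=1 S=127.5556 intr=0.6844 cont=9.3164 V=9.3164[hold]  S*(1)=-
k=0: j=0 S=115.4000 intr=12.8400 cont=16.9926 V=16.9926[hold]  S*(0)=-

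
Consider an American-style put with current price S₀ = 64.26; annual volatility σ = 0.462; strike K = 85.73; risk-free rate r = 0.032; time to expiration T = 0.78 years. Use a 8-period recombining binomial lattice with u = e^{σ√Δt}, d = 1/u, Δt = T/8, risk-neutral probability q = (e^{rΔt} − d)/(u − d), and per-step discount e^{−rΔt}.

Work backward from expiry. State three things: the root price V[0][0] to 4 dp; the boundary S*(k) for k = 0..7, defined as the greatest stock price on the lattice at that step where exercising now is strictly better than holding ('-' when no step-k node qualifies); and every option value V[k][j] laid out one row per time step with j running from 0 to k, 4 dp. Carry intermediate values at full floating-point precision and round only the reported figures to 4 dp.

params: Δt=0.09750 u=1.15518 d=0.86566 q=0.47479 e^(-rΔt)=0.99688
t_8 payoffs: 65.4657 58.6883 49.6442 37.5753 21.4700 0.0000 0.0000 0.0000 0.0000
t_7: node(7,0) S=23.4090 payoff=62.3210 vs cont=62.0539 → 62.3210 [stop]  node(7,1) S=31.2381 payoff=54.4919 vs cont=54.2248 → 54.4919 [stop]  node(7,2) S=41.6857 payoff=44.0443 vs cont=43.7772 → 44.0443 [stop]  node(7,3) S=55.6275 payoff=30.1025 vs cont=29.8354 → 30.1025 [stop]  node(7,4) S=74.2321 payoff=11.4979 vs cont=11.2411 → 11.4979 [stop]  node(7,5) S=99.0590 payoff=0.0000 vs cont=0.0000 → 0.0000 [wait]  node(7,6) S=132.1893 payoff=0.0000 vs cont=0.0000 → 0.0000 [wait]  node(7,7) S=176.3999 payoff=0.0000 vs cont=0.0000 → 0.0000 [wait]  ⇒ S*(7)=74.2321
t_6: node(6,0) S=27.0417 payoff=58.6883 vs cont=58.4212 → 58.6883 [stop]  node(6,1) S=36.0858 payoff=49.6442 vs cont=49.3771 → 49.6442 [stop]  node(6,2) S=48.1547 payoff=37.5753 vs cont=37.3083 → 37.5753 [stop]  node(6,3) S=64.2600 payoff=21.4700 vs cont=21.2029 → 21.4700 [stop]  node(6,4) S=85.7517 payoff=0.0000 vs cont=6.0200 → 6.0200 [wait]  node(6,5) S=114.4314 payoff=0.0000 vs cont=0.0000 → 0.0000 [wait]  node(6,6) S=152.7029 payoff=0.0000 vs cont=0.0000 → 0.0000 [wait]  ⇒ S*(6)=64.2600
t_5: node(5,0) S=31.2381 payoff=54.4919 vs cont=54.2248 → 54.4919 [stop]  node(5,1) S=41.6857 payoff=44.0443 vs cont=43.7772 → 44.0443 [stop]  node(5,2) S=55.6275 payoff=30.1025 vs cont=29.8354 → 30.1025 [stop]  node(5,3) S=74.2321 payoff=11.4979 vs cont=14.0904 → 14.0904 [wait]  node(5,4) S=99.0590 payoff=0.0000 vs cont=3.1519 → 3.1519 [wait]  node(5,5) S=132.1893 payoff=0.0000 vs cont=0.0000 → 0.0000 [wait]  ⇒ S*(5)=55.6275
t_4: node(4,0) S=36.0858 payoff=49.6442 vs cont=49.3771 → 49.6442 [stop]  node(4,1) S=48.1547 payoff=37.5753 vs cont=37.3083 → 37.5753 [stop]  node(4,2) S=64.2600 payoff=21.4700 vs cont=22.4300 → 22.4300 [wait]  node(4,3) S=85.7517 payoff=0.0000 vs cont=8.8692 → 8.8692 [wait]  node(4,4) S=114.4314 payoff=0.0000 vs cont=1.6503 → 1.6503 [wait]  ⇒ S*(4)=48.1547
t_3: node(3,0) S=41.6857 payoff=44.0443 vs cont=43.7772 → 44.0443 [stop]  node(3,1) S=55.6275 payoff=30.1025 vs cont=30.2898 → 30.2898 [wait]  node(3,2) S=74.2321 payoff=11.4979 vs cont=15.9417 → 15.9417 [wait]  node(3,3) S=99.0590 payoff=0.0000 vs cont=5.4248 → 5.4248 [wait]  ⇒ S*(3)=41.6857
t_2: node(2,0) S=48.1547 payoff=37.5753 vs cont=37.3969 → 37.5753 [stop]  node(2,1) S=64.2600 payoff=21.4700 vs cont=23.4043 → 23.4043 [wait]  node(2,2) S=85.7517 payoff=0.0000 vs cont=10.9142 → 10.9142 [wait]  ⇒ S*(2)=48.1547
t_1: node(1,0) S=55.6275 payoff=30.1025 vs cont=30.7510 → 30.7510 [wait]  node(1,1) S=74.2321 payoff=11.4979 vs cont=17.4197 → 17.4197 [wait]  ⇒ S*(1)=-
t_0: node(0,0) S=64.2600 payoff=21.4700 vs cont=24.3453 → 24.3453 [wait]  ⇒ S*(0)=-

price = 24.3453
boundary = - - 48.1547 41.6857 48.1547 55.6275 64.2600 74.2321
tree:
24.3453
30.7510 17.4197
37.5753 23.4043 10.9142
44.0443 30.2898 15.9417 5.4248
49.6442 37.5753 22.4300 8.8692 1.6503
54.4919 44.0443 30.1025 14.0904 3.1519 0.0000
58.6883 49.6442 37.5753 21.4700 6.0200 0.0000 0.0000
62.3210 54.4919 44.0443 30.1025 11.4979 0.0000 0.0000 0.0000
65.4657 58.6883 49.6442 37.5753 21.4700 0.0000 0.0000 0.0000 0.0000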